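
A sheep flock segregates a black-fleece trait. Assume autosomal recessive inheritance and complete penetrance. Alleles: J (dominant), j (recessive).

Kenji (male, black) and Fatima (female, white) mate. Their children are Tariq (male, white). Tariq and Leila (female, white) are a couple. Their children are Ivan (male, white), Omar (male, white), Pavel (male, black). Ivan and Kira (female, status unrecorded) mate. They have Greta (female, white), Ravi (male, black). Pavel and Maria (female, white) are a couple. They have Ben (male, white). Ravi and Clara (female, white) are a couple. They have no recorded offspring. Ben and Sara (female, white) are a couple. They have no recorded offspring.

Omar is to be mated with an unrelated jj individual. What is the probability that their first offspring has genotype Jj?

Tariq is white so carries J and received j from Kenji (jj), so Tariq is Jj.
Leila is white so carries J and passed j to Pavel (jj), so Leila is Jj.
Omar is a white offspring of Tariq (Jj) × Leila (Jj), whose cross gives 1/4 JJ : 1/2 Jj : 1/4 jj; conditioning on being white, Omar is JJ with probability 1/3, Jj with probability 2/3.
Summing over parental genotype combinations, P(offspring has genotype Jj) = 1/3·1 + 2/3·1/2 = 2/3.

2/3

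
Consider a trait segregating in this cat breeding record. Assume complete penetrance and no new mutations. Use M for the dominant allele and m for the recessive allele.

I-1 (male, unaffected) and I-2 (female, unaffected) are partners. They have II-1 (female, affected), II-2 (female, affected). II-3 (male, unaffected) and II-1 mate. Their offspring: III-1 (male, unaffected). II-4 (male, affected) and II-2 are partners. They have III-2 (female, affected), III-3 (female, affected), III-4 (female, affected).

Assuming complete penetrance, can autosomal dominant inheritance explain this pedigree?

Under autosomal dominant, II-1 (affected, female) cannot arise from I-1 (unaffected) × I-2 (unaffected).

No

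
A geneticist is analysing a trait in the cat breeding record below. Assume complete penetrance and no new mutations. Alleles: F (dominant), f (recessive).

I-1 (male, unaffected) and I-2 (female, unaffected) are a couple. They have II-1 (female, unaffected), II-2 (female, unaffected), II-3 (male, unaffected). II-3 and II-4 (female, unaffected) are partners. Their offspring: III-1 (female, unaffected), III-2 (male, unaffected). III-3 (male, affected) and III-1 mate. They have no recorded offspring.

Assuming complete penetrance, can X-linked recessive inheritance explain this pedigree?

A consistent assignment under X-linked recessive exists: I-1 X^F Y, I-2 X^F X^F, II-1 X^F X^F, II-2 X^F X^F, II-3 X^F Y, II-4 X^F X^F, III-1 X^F X^F, III-2 X^F Y, III-3 X^f Y.
In this assignment every recorded phenotype matches its genotype and every non-founder's genotype is obtainable from its parents' genotypes, so the pedigree is consistent.

Yes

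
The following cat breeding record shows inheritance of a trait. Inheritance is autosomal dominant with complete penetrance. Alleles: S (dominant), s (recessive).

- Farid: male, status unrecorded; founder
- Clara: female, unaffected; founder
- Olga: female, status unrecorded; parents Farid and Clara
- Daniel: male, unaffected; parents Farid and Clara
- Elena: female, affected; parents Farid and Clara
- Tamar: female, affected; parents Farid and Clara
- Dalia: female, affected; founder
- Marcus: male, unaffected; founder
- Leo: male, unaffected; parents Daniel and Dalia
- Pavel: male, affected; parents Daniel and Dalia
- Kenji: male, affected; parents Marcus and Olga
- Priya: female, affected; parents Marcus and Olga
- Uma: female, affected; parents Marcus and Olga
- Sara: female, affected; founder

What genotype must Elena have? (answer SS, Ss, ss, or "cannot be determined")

From phenotype alone, Elena is SS or Ss.
Elena is affected so carries S and received s from Clara (ss), so Elena is Ss.

Ss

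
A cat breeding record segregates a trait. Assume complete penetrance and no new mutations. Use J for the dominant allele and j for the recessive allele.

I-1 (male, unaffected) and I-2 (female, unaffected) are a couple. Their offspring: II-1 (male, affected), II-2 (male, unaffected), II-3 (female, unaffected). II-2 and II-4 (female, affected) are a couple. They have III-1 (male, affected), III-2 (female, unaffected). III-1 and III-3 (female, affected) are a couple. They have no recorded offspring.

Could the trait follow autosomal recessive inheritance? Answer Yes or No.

A consistent assignment under autosomal recessive exists: I-1 Jj, I-2 Jj, II-1 jj, II-2 Jj, II-3 JJ, II-4 jj, III-1 jj, III-2 Jj, III-3 jj.
In this assignment every recorded phenotype matches its genotype and every non-founder's genotype is obtainable from its parents' genotypes, so the pedigree is consistent.

Yes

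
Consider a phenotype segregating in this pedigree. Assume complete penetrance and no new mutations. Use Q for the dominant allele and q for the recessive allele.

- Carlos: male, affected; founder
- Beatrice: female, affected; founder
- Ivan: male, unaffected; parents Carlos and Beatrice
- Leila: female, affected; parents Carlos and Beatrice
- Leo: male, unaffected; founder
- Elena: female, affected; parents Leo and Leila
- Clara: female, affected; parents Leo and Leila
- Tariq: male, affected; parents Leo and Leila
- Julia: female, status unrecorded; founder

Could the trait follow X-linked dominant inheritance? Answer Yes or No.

Yes

A consistent assignment under X-linked dominant exists: Carlos X^Q Y, Beatrice X^Q X^q, Ivan X^q Y, Leila X^Q X^Q, Leo X^q Y, Elena X^Q X^q, Clara X^Q X^q, Tariq X^Q Y, Julia X^Q X^Q.
In this assignment every recorded phenotype matches its genotype and every non-founder's genotype is obtainable from its parents' genotypes, so the pedigree is consistent.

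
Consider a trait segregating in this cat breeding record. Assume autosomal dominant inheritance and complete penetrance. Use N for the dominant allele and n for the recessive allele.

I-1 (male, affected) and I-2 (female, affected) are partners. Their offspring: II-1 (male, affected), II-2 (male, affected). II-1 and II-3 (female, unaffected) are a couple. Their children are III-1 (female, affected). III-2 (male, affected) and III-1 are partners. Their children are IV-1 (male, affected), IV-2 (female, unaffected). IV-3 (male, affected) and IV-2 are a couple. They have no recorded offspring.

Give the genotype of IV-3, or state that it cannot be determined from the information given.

cannot be determined

IV-3's phenotype allows NN or Nn, and no parent or child forces a single allele at both positions; consistent genotype assignments exist with IV-3 as NN or Nn.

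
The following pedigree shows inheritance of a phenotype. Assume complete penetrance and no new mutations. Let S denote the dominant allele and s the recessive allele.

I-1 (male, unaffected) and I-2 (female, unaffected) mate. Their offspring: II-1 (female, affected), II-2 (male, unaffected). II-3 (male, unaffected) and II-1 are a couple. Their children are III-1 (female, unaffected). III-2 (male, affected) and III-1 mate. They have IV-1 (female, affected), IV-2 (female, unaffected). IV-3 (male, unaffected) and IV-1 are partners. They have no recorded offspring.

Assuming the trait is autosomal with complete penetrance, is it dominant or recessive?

I-1 and I-2 are both unaffected yet have an affected child II-1. Under dominance, an affected child requires at least one affected parent, so the trait cannot be dominant.

recessive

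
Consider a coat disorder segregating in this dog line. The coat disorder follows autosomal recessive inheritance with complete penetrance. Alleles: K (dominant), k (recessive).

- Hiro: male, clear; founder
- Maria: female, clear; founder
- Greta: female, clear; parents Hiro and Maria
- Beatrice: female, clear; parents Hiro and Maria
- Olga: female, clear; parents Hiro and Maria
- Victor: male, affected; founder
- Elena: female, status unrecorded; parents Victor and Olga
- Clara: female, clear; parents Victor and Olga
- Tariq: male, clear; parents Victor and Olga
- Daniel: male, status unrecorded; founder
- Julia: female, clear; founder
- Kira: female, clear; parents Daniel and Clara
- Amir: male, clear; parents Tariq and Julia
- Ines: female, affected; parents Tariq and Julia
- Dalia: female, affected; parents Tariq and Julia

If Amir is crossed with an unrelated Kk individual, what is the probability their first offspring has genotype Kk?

1/2

Tariq is clear so carries K and received k from Victor (kk), so Tariq is Kk.
Julia is clear so carries K and passed k to Ines (kk), so Julia is Kk.
Amir is a clear offspring of Tariq (Kk) × Julia (Kk), whose cross gives 1/4 KK : 1/2 Kk : 1/4 kk; conditioning on being clear, Amir is KK with probability 1/3, Kk with probability 2/3.
Summing over parental genotype combinations, P(offspring has genotype Kk) = 1/3·1/2 + 2/3·1/2 = 1/2.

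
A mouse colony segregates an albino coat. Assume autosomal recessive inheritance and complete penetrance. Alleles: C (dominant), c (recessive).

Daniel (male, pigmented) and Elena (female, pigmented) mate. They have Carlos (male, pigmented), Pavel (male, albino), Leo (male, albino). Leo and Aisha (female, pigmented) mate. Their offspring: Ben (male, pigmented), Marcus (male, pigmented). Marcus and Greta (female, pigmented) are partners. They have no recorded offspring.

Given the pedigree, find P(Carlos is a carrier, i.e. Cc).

Daniel is pigmented so carries C and passed c to Pavel (cc), so Daniel is Cc.
Elena is pigmented so carries C and passed c to Pavel (cc), so Elena is Cc.
Their cross gives offspring ratios 1/4 CC : 1/2 Cc : 1/4 cc. Conditioning on Carlos being pigmented, P(Cc) = 1/2 / 3/4 = 2/3.

2/3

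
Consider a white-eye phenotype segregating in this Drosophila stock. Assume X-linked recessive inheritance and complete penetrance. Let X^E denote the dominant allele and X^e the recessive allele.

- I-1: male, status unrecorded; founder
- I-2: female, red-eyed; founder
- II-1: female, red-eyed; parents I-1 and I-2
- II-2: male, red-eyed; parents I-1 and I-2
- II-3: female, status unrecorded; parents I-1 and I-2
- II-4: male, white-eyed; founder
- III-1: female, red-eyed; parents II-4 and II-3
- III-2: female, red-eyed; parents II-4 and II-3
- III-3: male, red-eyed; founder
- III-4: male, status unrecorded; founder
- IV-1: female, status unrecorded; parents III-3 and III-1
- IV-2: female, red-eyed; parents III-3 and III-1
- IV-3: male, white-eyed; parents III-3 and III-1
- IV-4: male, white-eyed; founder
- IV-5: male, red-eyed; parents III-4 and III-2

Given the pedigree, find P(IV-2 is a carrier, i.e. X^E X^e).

III-3 is red-eyed, so III-3 is X^E Y.
III-1 is red-eyed so carries E and received e from II-4 (X^e Y), so III-1 is X^E X^e.
Their cross gives offspring ratios 1/2 X^E X^E : 1/2 X^E X^e. Conditioning on IV-2 being red-eyed, P(X^E X^e) = 1/2 / 1 = 1/2.

1/2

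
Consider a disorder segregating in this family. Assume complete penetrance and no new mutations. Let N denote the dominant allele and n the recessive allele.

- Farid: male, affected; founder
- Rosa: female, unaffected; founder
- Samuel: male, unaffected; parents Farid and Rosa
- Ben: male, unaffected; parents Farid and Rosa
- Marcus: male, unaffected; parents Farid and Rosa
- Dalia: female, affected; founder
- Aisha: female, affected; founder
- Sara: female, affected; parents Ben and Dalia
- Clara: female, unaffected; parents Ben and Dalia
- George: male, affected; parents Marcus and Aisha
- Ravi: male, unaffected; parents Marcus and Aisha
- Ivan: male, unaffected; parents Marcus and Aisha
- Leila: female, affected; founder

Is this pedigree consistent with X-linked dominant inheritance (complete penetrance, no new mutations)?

Yes

A consistent assignment under X-linked dominant exists: Farid X^N Y, Rosa X^n X^n, Samuel X^n Y, Ben X^n Y, Marcus X^n Y, Dalia X^N X^n, Aisha X^N X^n, Sara X^N X^n, Clara X^n X^n, George X^N Y, Ravi X^n Y, Ivan X^n Y, Leila X^N X^N.
In this assignment every recorded phenotype matches its genotype and every non-founder's genotype is obtainable from its parents' genotypes, so the pedigree is consistent.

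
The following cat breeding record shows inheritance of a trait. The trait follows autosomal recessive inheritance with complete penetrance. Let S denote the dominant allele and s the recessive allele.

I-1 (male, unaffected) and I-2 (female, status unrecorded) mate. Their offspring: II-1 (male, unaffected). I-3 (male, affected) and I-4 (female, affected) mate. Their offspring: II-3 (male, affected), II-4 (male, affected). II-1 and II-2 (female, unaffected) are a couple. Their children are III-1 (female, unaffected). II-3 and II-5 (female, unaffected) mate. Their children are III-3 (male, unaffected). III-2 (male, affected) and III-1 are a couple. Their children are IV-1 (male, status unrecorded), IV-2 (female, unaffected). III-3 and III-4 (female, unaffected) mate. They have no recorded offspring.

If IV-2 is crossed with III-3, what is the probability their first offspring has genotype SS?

IV-2 is unaffected so carries S and received s from III-2 (ss), so IV-2 is Ss.
III-3 is unaffected so carries S and received s from II-3 (ss), so III-3 is Ss.
The cross gives 1/4 SS : 1/2 Ss : 1/4 ss, so P(offspring has genotype SS) = 1/4.

1/4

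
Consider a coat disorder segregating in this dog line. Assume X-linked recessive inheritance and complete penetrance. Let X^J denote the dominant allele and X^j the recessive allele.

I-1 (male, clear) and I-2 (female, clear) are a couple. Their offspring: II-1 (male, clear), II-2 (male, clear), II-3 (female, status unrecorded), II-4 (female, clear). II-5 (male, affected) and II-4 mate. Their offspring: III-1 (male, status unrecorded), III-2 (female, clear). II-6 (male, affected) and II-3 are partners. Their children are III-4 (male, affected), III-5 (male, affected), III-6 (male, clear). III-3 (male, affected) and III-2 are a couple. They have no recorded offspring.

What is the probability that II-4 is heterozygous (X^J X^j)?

I-1 is clear, so I-1 is X^J Y.
I-2 is clear so carries J and passed j to II-3 (X^J X^j, whose J came from I-1), so I-2 is X^J X^j.
Their cross gives offspring ratios 1/2 X^J X^J : 1/2 X^J X^j. Conditioning on II-4 being clear, P(X^J X^j) = 1/2 / 1 = 1/2 before taking II-4's own offspring into account.
II-5 is affected, so II-5 is X^j Y.
Now use II-4's offspring. Probability of each recorded status — clear daughter III-2: 1/2 if II-4 is X^J X^j, 1 if X^J X^J. (III-1: equally likely either way, so uninformative.)
Bayes: P(X^J X^j) = 1/2·1/2 / (1/2·1/2 + 1/2·1) = 1/3.

1/3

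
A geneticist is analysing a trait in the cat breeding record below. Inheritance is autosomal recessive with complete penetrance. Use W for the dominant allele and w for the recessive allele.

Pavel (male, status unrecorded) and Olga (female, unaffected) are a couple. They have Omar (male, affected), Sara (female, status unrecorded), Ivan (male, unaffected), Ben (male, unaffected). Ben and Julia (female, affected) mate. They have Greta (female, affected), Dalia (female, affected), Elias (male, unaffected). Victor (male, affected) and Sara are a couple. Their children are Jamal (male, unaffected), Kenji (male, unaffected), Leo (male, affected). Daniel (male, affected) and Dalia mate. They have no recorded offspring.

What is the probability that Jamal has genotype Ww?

1

Jamal is unaffected so carries W and received w from Victor (ww), so Jamal is Ww, giving P(Ww) = 1.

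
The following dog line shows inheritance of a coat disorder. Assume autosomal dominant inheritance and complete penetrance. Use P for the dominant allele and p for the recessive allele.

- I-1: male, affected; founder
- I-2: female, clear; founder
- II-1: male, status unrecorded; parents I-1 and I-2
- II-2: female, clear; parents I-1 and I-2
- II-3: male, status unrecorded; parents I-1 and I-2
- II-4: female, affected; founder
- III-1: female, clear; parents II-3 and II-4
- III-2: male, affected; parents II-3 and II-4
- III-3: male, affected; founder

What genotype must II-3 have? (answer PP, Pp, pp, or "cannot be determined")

cannot be determined

II-3's phenotype is unrecorded, and no parent or child forces a single allele at both positions; consistent genotype assignments exist with II-3 as Pp or pp.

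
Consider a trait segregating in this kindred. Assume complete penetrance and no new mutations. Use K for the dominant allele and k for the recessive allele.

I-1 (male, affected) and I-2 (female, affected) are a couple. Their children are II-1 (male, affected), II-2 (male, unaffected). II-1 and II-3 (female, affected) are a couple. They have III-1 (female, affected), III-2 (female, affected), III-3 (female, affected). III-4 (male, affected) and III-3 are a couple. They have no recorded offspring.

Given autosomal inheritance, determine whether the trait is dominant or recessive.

I-1 and I-2 are both affected yet have an unaffected child II-2. Under a recessive model two affected parents are homozygous and every child would be affected, so the trait cannot be recessive.

dominant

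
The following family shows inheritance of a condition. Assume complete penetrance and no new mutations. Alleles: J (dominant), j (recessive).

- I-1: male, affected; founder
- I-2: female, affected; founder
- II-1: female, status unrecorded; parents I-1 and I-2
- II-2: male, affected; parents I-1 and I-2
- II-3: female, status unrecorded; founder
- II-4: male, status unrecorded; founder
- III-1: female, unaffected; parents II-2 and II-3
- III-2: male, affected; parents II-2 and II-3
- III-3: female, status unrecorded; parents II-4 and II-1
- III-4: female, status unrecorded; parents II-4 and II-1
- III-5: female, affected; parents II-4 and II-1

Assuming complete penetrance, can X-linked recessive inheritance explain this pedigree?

Yes

A consistent assignment under X-linked recessive exists: I-1 X^j Y, I-2 X^j X^j, II-1 X^j X^j, II-2 X^j Y, II-3 X^J X^j, II-4 X^j Y, III-1 X^J X^j, III-2 X^j Y, III-3 X^j X^j, III-4 X^j X^j, III-5 X^j X^j.
In this assignment every recorded phenotype matches its genotype and every non-founder's genotype is obtainable from its parents' genotypes, so the pedigree is consistent.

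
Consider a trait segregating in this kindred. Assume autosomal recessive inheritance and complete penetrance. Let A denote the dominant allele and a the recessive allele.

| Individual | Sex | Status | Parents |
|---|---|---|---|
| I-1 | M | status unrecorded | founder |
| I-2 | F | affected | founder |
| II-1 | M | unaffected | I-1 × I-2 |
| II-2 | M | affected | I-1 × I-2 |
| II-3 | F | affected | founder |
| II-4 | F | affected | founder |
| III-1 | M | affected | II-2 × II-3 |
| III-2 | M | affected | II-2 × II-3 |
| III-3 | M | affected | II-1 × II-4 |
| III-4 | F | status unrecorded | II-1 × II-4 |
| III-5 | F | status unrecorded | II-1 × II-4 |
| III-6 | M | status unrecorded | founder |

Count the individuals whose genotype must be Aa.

2

Obligate heterozygotes: I-1 passed A to II-1 (Aa, whose a came from I-2) and passed a to II-2 (aa), so I-1 is Aa; II-1 is unaffected so carries A and received a from I-2 (aa), so II-1 is Aa.
Every other individual is either homozygous by phenotype or has at least one consistent homozygous assignment, so the count is 2.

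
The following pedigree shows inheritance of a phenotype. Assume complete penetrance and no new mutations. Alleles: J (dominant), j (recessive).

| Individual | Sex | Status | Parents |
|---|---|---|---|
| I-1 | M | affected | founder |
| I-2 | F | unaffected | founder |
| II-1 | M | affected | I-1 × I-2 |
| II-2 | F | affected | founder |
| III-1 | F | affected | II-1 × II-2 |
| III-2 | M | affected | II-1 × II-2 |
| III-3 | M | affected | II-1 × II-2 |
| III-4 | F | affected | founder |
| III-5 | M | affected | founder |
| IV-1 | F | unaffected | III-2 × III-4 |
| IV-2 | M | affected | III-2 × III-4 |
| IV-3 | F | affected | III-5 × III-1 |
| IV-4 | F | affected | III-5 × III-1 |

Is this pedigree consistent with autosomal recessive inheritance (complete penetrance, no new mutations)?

No

Under autosomal recessive, IV-1 (unaffected, female) cannot arise from III-2 (affected) × III-4 (affected).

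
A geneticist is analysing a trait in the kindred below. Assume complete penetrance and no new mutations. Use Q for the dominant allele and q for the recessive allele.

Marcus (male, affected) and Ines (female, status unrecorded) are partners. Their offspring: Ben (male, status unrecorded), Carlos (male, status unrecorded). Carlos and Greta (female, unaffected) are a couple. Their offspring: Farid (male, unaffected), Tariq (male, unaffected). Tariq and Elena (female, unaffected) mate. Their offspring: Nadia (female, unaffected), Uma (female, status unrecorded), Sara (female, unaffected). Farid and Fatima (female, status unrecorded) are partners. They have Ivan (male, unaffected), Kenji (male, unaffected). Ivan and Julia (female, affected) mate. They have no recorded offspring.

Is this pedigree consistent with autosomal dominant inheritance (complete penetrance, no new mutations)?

Yes

A consistent assignment under autosomal dominant exists: Marcus QQ, Ines Qq, Ben QQ, Carlos Qq, Greta qq, Farid qq, Tariq qq, Elena qq, Fatima Qq, Nadia qq, Uma qq, Sara qq, Ivan qq, Kenji qq, Julia QQ.
In this assignment every recorded phenotype matches its genotype and every non-founder's genotype is obtainable from its parents' genotypes, so the pedigree is consistent.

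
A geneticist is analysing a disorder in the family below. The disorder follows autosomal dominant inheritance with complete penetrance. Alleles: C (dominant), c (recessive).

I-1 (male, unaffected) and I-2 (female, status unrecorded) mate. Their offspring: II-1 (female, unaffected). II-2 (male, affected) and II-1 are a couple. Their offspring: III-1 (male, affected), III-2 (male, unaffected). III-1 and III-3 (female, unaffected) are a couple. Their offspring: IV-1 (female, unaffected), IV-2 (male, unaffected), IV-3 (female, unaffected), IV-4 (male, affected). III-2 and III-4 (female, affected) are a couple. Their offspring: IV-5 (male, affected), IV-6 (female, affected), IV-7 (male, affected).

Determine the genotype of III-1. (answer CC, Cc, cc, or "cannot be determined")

From phenotype alone, III-1 is CC or Cc.
III-1 is affected so carries C and received c from II-1 (cc), so III-1 is Cc.

Cc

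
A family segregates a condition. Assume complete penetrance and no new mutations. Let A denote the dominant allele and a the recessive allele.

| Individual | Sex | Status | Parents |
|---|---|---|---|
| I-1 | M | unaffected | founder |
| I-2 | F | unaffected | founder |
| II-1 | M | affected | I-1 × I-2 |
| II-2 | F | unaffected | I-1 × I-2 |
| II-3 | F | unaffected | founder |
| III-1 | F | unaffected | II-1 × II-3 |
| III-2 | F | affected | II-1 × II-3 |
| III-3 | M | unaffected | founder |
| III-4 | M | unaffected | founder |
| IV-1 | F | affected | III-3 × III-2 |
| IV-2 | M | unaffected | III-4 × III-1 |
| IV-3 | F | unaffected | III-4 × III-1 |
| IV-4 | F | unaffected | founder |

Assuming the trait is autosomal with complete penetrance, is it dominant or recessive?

I-1 and I-2 are both unaffected yet have an affected child II-1. Under dominance, an affected child requires at least one affected parent, so the trait cannot be dominant.

recessive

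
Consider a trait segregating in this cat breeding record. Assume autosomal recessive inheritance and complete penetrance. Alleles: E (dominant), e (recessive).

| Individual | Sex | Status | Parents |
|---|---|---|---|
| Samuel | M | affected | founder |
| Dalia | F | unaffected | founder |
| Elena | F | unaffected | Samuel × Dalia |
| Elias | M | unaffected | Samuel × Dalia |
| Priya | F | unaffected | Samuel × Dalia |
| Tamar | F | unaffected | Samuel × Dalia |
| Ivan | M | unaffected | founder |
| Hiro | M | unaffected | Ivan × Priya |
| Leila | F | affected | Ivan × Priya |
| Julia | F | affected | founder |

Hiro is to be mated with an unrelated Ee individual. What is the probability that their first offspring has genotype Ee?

Ivan is unaffected so carries E and passed e to Leila (ee), so Ivan is Ee.
Priya is unaffected so carries E and received e from Samuel (ee), so Priya is Ee.
Hiro is an unaffected offspring of Ivan (Ee) × Priya (Ee), whose cross gives 1/4 EE : 1/2 Ee : 1/4 ee; conditioning on being unaffected, Hiro is EE with probability 1/3, Ee with probability 2/3.
Summing over parental genotype combinations, P(offspring has genotype Ee) = 1/3·1/2 + 2/3·1/2 = 1/2.

1/2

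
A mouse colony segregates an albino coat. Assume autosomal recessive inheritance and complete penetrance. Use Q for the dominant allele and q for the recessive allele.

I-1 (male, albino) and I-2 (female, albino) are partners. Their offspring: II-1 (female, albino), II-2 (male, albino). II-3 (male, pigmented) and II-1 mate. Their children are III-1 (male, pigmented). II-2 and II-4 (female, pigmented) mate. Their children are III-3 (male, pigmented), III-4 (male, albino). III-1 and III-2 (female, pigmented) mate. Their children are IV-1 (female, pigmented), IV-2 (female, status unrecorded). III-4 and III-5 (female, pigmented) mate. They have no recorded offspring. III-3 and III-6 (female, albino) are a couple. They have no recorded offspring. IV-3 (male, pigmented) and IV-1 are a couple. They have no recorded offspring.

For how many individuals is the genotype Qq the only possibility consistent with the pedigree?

3

Obligate heterozygotes: II-4 is pigmented so carries Q and passed q to III-4 (qq), so II-4 is Qq; III-1 is pigmented so carries Q and received q from II-1 (qq), so III-1 is Qq; III-3 is pigmented so carries Q and received q from II-2 (qq), so III-3 is Qq.
Every other individual is either homozygous by phenotype or has at least one consistent homozygous assignment, so the count is 3.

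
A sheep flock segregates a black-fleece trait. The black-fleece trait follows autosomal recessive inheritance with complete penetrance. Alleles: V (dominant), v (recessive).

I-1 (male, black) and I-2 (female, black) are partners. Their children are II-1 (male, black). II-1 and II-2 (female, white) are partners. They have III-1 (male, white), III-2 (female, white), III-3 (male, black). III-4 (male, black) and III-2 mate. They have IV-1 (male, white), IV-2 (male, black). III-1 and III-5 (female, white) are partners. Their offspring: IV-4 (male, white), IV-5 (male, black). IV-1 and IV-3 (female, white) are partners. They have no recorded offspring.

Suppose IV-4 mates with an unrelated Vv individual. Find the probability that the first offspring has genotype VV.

III-1 is white so carries V and received v from II-1 (vv), so III-1 is Vv.
III-5 is white so carries V and passed v to IV-5 (vv), so III-5 is Vv.
IV-4 is a white offspring of III-1 (Vv) × III-5 (Vv), whose cross gives 1/4 VV : 1/2 Vv : 1/4 vv; conditioning on being white, IV-4 is VV with probability 1/3, Vv with probability 2/3.
Summing over parental genotype combinations, P(offspring has genotype VV) = 1/3·1/2 + 2/3·1/4 = 1/3.

1/3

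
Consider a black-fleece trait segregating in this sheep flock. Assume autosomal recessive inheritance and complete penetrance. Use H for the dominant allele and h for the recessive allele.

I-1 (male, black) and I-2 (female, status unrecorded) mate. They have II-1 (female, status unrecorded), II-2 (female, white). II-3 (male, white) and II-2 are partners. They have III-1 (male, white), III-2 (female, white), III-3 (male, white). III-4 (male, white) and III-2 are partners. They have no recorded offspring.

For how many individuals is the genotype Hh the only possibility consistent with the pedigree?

Obligate heterozygotes: II-2 is white so carries H and received h from I-1 (hh), so II-2 is Hh.
Every other individual is either homozygous by phenotype or has at least one consistent homozygous assignment, so the count is 1.

1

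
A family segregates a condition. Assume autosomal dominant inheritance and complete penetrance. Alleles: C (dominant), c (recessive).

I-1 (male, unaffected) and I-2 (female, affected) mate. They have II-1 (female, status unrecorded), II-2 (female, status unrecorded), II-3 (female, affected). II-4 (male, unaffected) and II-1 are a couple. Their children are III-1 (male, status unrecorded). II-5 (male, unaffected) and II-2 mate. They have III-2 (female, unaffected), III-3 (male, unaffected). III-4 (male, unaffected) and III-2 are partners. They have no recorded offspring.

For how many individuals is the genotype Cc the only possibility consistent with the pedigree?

1

Obligate heterozygotes: II-3 is affected so carries C and received c from I-1 (cc), so II-3 is Cc.
Every other individual is either homozygous by phenotype or has at least one consistent homozygous assignment, so the count is 1.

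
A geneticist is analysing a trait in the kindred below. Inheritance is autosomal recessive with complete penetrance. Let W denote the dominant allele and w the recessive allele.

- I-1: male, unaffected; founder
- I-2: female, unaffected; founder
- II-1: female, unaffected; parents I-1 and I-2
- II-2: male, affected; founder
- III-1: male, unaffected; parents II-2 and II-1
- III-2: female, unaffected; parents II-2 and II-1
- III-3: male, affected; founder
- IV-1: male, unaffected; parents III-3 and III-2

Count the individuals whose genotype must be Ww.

3

Obligate heterozygotes: III-1 is unaffected so carries W and received w from II-2 (ww), so III-1 is Ww; III-2 is unaffected so carries W and received w from II-2 (ww), so III-2 is Ww; IV-1 is unaffected so carries W and received w from III-3 (ww), so IV-1 is Ww.
Every other individual is either homozygous by phenotype or has at least one consistent homozygous assignment, so the count is 3.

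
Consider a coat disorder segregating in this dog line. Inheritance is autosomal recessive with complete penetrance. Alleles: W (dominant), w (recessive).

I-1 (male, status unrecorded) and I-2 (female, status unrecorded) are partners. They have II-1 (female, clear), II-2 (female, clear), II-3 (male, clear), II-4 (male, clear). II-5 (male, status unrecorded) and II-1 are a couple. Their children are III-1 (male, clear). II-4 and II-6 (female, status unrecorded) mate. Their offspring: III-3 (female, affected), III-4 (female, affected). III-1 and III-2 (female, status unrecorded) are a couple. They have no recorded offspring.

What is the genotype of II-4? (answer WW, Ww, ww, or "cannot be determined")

Ww

From phenotype alone, II-4 is WW or Ww.
II-4 is clear so carries W and passed w to III-3 (ww), so II-4 is Ww.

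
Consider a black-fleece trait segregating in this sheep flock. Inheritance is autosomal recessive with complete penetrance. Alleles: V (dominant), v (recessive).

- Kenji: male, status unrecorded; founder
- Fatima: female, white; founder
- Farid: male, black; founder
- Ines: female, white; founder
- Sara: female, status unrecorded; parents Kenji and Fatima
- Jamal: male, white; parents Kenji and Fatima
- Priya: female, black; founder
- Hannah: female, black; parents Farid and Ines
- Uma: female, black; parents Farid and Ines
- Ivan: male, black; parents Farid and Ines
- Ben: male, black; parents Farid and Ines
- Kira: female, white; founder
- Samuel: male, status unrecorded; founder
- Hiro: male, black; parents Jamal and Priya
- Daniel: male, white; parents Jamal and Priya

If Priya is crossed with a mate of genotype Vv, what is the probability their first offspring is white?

1/2

Priya is black, so Priya is vv.
The cross gives 1/2 Vv : 1/2 vv, so P(offspring is white) = 1/2.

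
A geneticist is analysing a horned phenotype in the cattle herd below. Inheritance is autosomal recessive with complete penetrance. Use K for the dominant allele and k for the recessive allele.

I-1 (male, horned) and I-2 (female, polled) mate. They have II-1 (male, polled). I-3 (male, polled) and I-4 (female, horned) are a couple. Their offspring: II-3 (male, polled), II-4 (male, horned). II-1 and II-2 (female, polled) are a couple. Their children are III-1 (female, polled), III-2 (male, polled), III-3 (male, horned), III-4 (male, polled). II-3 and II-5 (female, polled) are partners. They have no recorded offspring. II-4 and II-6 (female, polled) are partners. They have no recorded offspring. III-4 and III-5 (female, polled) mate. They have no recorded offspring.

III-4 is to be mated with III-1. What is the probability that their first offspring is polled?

8/9

II-1 is polled so carries K and received k from I-1 (kk), so II-1 is Kk.
II-2 is polled so carries K and passed k to III-3 (kk), so II-2 is Kk.
III-4 is a polled offspring of II-1 (Kk) × II-2 (Kk), whose cross gives 1/4 KK : 1/2 Kk : 1/4 kk; conditioning on being polled, III-4 is KK with probability 1/3, Kk with probability 2/3.
III-1 is a polled offspring of II-1 (Kk) × II-2 (Kk), whose cross gives 1/4 KK : 1/2 Kk : 1/4 kk; conditioning on being polled, III-1 is KK with probability 1/3, Kk with probability 2/3.
Summing over parental genotype combinations, P(offspring is polled) = 1/9·1 + 2/9·1 + 2/9·1 + 4/9·3/4 = 8/9.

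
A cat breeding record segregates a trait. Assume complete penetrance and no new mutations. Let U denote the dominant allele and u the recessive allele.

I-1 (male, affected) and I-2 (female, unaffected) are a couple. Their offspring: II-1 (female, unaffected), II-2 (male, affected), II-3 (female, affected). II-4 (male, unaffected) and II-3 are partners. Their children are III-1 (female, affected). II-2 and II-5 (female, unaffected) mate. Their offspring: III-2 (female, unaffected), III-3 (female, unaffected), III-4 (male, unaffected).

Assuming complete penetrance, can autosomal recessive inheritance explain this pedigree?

A consistent assignment under autosomal recessive exists: I-1 uu, I-2 Uu, II-1 Uu, II-2 uu, II-3 uu, II-4 Uu, II-5 UU, III-1 uu, III-2 Uu, III-3 Uu, III-4 Uu.
In this assignment every recorded phenotype matches its genotype and every non-founder's genotype is obtainable from its parents' genotypes, so the pedigree is consistent.

Yes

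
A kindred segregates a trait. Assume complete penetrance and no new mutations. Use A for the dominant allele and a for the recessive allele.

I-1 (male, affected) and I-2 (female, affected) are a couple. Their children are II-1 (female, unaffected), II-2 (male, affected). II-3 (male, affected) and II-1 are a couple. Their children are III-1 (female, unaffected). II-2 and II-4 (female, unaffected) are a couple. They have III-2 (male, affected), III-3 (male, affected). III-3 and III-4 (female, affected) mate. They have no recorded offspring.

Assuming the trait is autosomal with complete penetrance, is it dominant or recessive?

dominant

I-1 and I-2 are both affected yet have an unaffected child II-1. Under a recessive model two affected parents are homozygous and every child would be affected, so the trait cannot be recessive.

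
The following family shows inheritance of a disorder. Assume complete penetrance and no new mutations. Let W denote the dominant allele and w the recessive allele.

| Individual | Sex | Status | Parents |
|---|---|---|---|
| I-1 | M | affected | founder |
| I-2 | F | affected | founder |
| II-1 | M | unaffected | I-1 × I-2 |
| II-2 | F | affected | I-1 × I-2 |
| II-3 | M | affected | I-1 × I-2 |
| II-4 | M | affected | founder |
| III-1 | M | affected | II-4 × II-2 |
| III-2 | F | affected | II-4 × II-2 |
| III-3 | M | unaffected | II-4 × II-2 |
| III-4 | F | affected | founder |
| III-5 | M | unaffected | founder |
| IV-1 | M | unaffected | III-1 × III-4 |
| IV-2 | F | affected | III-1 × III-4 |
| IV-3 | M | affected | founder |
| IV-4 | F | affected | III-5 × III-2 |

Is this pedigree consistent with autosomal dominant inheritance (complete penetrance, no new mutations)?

A consistent assignment under autosomal dominant exists: I-1 Ww, I-2 Ww, II-1 ww, II-2 Ww, II-3 WW, II-4 Ww, III-1 Ww, III-2 WW, III-3 ww, III-4 Ww, III-5 ww, IV-1 ww, IV-2 WW, IV-3 WW, IV-4 Ww.
In this assignment every recorded phenotype matches its genotype and every non-founder's genotype is obtainable from its parents' genotypes, so the pedigree is consistent.

Yes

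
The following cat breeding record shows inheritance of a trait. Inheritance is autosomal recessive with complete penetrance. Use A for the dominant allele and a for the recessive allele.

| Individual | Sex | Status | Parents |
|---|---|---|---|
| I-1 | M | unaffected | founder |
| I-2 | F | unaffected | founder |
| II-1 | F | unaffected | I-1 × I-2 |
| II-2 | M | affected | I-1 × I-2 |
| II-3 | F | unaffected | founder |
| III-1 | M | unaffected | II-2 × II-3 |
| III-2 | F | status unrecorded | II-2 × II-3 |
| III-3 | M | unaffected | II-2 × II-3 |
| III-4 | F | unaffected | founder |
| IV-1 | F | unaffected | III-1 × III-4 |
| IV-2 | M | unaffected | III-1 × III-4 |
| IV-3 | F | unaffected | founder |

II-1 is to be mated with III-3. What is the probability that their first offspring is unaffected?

I-1 is unaffected so carries A and passed a to II-2 (aa), so I-1 is Aa.
I-2 is unaffected so carries A and passed a to II-2 (aa), so I-2 is Aa.
II-1 is an unaffected offspring of I-1 (Aa) × I-2 (Aa), whose cross gives 1/4 AA : 1/2 Aa : 1/4 aa; conditioning on being unaffected, II-1 is AA with probability 1/3, Aa with probability 2/3.
III-3 is unaffected so carries A and received a from II-2 (aa), so III-3 is Aa.
Summing over parental genotype combinations, P(offspring is unaffected) = 1/3·1 + 2/3·3/4 = 5/6.

5/6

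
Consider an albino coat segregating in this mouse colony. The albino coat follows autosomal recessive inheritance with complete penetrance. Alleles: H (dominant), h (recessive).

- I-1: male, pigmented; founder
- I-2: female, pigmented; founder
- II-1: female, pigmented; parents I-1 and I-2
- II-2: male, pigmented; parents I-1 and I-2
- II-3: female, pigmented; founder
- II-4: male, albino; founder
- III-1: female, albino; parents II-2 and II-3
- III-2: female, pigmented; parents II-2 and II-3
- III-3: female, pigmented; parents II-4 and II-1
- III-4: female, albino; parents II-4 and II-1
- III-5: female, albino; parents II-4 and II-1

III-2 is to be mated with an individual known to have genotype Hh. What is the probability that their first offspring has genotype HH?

II-2 is pigmented so carries H and passed h to III-1 (hh), so II-2 is Hh.
II-3 is pigmented so carries H and passed h to III-1 (hh), so II-3 is Hh.
III-2 is a pigmented offspring of II-2 (Hh) × II-3 (Hh), whose cross gives 1/4 HH : 1/2 Hh : 1/4 hh; conditioning on being pigmented, III-2 is HH with probability 1/3, Hh with probability 2/3.
Summing over parental genotype combinations, P(offspring has genotype HH) = 1/3·1/2 + 2/3·1/4 = 1/3.

1/3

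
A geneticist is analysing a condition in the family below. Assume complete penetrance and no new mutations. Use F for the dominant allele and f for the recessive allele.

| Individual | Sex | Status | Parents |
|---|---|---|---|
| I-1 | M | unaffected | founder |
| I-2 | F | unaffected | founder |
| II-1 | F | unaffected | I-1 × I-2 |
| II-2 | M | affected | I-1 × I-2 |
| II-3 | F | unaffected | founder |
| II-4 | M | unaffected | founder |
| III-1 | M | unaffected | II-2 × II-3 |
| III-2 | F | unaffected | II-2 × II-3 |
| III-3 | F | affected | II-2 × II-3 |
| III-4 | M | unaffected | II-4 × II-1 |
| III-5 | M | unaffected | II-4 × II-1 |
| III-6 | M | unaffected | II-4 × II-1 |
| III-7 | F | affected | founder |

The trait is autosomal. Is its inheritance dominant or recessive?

recessive

I-1 and I-2 are both unaffected yet have an affected child II-2. Under dominance, an affected child requires at least one affected parent, so the trait cannot be dominant.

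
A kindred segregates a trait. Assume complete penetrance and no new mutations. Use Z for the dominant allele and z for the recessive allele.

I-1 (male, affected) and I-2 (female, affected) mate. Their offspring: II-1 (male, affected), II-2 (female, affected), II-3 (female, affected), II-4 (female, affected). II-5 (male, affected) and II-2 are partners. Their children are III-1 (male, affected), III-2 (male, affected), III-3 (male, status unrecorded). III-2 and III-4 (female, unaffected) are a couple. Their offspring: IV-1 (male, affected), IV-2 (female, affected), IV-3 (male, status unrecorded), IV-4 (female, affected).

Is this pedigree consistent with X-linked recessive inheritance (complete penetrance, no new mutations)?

Yes

A consistent assignment under X-linked recessive exists: I-1 X^z Y, I-2 X^z X^z, II-1 X^z Y, II-2 X^z X^z, II-3 X^z X^z, II-4 X^z X^z, II-5 X^z Y, III-1 X^z Y, III-2 X^z Y, III-3 X^z Y, III-4 X^Z X^z, IV-1 X^z Y, IV-2 X^z X^z, IV-3 X^Z Y, IV-4 X^z X^z.
In this assignment every recorded phenotype matches its genotype and every non-founder's genotype is obtainable from its parents' genotypes, so the pedigree is consistent.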